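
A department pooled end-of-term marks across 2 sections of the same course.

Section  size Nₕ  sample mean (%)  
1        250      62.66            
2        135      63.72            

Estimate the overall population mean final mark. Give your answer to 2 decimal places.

63.03

N = 385; weights Wₕ = Nₕ/N = (0.6494, 0.3506).
x̄_st = Σ Wₕ·x̄ₕ = 0.6494·62.66 + 0.3506·63.72 ≈ 63.0317...
→ 63.03.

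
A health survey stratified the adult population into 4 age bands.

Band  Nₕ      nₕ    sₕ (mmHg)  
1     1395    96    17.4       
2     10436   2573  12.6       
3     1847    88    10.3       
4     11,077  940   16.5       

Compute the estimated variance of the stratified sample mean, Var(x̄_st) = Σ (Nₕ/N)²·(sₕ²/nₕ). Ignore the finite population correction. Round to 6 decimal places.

0.085683

N = 24755; Wₕ = Nₕ/N.
band 1: (1395/24755)²·17.4²/96 = 0.010014974
band 2: (10436/24755)²·12.6²/2573 = 0.010965882
band 3: (1847/24755)²·10.3²/88 = 0.006711193
band 4: (11077/24755)²·16.5²/940 = 0.057990718
Sum = 0.085682767 → 0.085683.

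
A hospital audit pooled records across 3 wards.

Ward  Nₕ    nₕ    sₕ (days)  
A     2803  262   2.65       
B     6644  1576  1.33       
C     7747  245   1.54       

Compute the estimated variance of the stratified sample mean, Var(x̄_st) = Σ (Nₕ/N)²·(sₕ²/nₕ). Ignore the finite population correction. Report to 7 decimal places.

N = 17194. Term for each stratum: Wₕ²sₕ²/nₕ.
Var(x̄_st) = 0.0007123326 + 0.0001675917 + 0.0019651180 = 0.0028450422 → 0.0028450.

0.0028450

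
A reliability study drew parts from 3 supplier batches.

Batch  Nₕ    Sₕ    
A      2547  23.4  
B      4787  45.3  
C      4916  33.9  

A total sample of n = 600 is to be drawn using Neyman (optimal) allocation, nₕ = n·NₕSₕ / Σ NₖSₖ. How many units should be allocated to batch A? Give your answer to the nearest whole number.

A: NₕSₕ = 2547·23.4 = 59599.8
B: NₕSₕ = 4787·45.3 = 216851.1
C: NₕSₕ = 4916·33.9 = 166652.4
Σ NₕSₕ = 443103.3.
n_A = 600·59599.8/443103.3 = 80.703... → 81.

81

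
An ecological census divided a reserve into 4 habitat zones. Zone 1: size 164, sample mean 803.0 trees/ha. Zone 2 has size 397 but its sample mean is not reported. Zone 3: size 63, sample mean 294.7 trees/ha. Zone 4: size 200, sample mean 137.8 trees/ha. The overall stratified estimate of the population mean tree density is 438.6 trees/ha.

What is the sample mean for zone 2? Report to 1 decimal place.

N = 164 + 397 + 63 + 200 = 824.
Overall total = μ·N = 438.6·824 = 361406.4.
Subtract the known strata: 164·803.0 + 63·294.7 + 200·137.8 = 177818.1.
Remaining total for zone 2: 361406.4 − 177818.1 = 183588.3.
Divide by its size: 183588.3 / 397 = 462.439... → 462.4.

462.4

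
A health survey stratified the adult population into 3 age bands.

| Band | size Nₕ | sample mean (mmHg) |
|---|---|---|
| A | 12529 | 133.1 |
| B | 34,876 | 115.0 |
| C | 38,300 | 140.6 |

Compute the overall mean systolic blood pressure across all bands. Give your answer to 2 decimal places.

N = 12529 + 34876 + 38300 = 85705.
The stratified mean weights each stratum mean by its population share Nₕ/N.
Σ Nₕx̄ₕ = 12529·133.1 + 34876·115.0 + 38300·140.6 = 1667609.9 + 4010740 + 5384980 = 11063329.9.
Divide by N: 11063329.9 / 85705 = 129.0862... → 129.09.

129.09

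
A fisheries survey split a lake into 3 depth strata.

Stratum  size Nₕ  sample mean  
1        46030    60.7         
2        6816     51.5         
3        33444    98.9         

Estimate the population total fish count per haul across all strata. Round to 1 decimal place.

6452656.6

Estimate total by summing Nₕ·x̄ₕ over strata.
46030·60.7 + 6816·51.5 + 33444·98.9 = 2794021 + 351024 + 3307611.6 = 6452656.6.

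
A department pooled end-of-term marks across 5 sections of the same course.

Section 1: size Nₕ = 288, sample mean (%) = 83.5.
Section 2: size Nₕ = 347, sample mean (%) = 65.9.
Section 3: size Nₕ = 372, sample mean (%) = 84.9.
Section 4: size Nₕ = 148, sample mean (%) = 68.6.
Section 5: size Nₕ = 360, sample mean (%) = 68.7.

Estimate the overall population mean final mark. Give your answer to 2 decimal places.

74.84

N = 288 + 347 + 372 + 148 + 360 = 1515.
Overall mean = Σ (Nₕ/N)·x̄ₕ — weight by population share, not a simple average.
Σ Nₕx̄ₕ = 288·83.5 + 347·65.9 + 372·84.9 + 148·68.6 + 360·68.7 = 24048 + 22867.3 + 31582.8 + 10152.8 + 24732 = 113382.9.
Divide by N: 113382.9 / 1515 = 74.8402... → 74.84.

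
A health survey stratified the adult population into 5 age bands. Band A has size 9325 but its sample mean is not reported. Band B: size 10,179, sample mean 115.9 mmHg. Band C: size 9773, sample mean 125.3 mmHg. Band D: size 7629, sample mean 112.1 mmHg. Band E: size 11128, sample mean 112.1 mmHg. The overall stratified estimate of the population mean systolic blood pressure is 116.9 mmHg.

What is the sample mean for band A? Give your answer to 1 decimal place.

118.8

Σ Nₕx̄ₕ = N·μ, so 9325·x̄_A = 48034·116.9 − (10179·115.9 + 9773·125.3 + 7629·112.1 + 11128·112.1).
= 5615174.6 − 4506962.7 = 1108211.9.
x̄_A = 1108211.9 / 9325 = 118.843... → 118.8.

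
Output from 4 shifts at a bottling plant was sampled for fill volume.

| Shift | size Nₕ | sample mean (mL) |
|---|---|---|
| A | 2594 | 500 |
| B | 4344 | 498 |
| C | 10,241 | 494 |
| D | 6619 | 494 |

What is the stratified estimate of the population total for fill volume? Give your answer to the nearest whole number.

11789152

A: 2594·500 = 1297000
B: 4344·498 = 2163312
C: 10241·494 = 5059054
D: 6619·494 = 3269786
τ̂ = Σ Nₕx̄ₕ = 11789152.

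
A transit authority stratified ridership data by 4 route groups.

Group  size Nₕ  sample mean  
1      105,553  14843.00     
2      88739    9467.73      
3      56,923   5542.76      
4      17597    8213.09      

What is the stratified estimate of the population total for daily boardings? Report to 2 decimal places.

2866916343.68

1: 105553·14843.00 = 1566723179
2: 88739·9467.73 = 840156892.47
3: 56923·5542.76 = 315510527.48
4: 17597·8213.09 = 144525744.73
τ̂ = Σ Nₕx̄ₕ = 2866916343.68.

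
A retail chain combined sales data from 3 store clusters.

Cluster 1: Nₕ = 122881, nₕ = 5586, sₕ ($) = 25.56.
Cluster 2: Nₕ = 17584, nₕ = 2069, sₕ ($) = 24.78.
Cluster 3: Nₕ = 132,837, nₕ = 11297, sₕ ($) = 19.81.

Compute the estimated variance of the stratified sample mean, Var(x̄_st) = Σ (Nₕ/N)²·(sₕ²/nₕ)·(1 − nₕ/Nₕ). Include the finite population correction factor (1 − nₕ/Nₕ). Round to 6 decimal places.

N = 273302; Wₕ = Nₕ/N.
cluster 1: (122881/273302)²·25.56²/5586·(1 − 5586/122881) = 0.022568328
cluster 2: (17584/273302)²·24.78²/2069·(1 − 2069/17584) = 0.001083992
cluster 3: (132837/273302)²·19.81²/11297·(1 − 11297/132837) = 0.007508592
Sum = 0.031160911 → 0.031161.

0.031161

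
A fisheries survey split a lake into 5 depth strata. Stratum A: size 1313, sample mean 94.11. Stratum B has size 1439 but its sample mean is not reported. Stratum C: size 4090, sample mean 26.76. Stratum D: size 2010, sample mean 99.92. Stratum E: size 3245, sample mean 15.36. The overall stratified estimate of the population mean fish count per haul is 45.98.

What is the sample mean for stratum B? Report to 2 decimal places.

50.40

Σ Nₕx̄ₕ = N·μ, so 1439·x̄_B = 12097·45.98 − (1313·94.11 + 4090·26.76 + 2010·99.92 + 3245·15.36).
= 556220.06 − 483697.23 = 72522.83.
x̄_B = 72522.83 / 1439 = 50.3981... → 50.40.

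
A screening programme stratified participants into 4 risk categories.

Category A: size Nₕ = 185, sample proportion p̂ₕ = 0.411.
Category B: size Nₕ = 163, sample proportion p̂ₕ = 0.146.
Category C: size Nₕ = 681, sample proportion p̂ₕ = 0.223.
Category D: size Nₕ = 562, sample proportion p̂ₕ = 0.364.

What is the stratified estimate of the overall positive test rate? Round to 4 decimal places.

N = 185 + 163 + 681 + 562 = 1591.
Overall proportion = Σ (Nₕ/N)·p̂ₕ.
Σ Nₕp̂ₕ = 76.035 + 23.798 + 151.863 + 204.568 = 456.264.
456.264 / 1591 = 0.286778... → 0.2868.

0.2868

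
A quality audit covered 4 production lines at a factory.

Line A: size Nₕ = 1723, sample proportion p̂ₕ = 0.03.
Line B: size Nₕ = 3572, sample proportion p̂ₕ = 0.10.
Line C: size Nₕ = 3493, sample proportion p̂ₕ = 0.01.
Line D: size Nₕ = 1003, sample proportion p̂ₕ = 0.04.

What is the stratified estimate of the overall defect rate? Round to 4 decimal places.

N = 1723 + 3572 + 3493 + 1003 = 9791.
Overall proportion = Σ (Nₕ/N)·p̂ₕ.
Σ Nₕp̂ₕ = 51.69 + 357.2 + 34.93 + 40.12 = 483.94.
483.94 / 9791 = 0.049427... → 0.0494.

0.0494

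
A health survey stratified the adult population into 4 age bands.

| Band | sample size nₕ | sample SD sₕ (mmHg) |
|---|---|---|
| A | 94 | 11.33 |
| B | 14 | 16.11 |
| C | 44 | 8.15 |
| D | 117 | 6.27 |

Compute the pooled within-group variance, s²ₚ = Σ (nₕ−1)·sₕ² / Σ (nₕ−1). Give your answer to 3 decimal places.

85.769

Degrees of freedom: 93 + 13 + 43 + 116 = 265.
Σ(nₕ−1)sₕ² = 93·128.3689 + 13·259.5321 + 43·66.4225 + 116·39.3129 = 22728.6889.
s²ₚ = 22728.6889 / 265 = 85.76864... → 85.769.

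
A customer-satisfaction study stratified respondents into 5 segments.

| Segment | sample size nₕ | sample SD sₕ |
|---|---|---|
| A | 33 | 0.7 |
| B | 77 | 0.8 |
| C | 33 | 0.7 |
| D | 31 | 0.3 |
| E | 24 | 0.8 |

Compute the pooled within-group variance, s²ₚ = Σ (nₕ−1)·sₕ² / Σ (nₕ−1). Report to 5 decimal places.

0.50477

A: (33−1)·0.7² = 32·0.49 = 15.68
B: (77−1)·0.8² = 76·0.64 = 48.64
C: (33−1)·0.7² = 32·0.49 = 15.68
D: (31−1)·0.3² = 30·0.09 = 2.7
E: (24−1)·0.8² = 23·0.64 = 14.72
Numerator = 97.42; denominator = Σ(nₕ−1) = 193.
s²ₚ = 97.42/193 = 0.5047668... → 0.50477.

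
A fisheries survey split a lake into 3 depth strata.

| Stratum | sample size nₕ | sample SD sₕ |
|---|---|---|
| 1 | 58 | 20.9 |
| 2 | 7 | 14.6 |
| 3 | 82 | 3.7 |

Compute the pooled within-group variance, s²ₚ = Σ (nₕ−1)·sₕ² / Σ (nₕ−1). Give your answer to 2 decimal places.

189.49

1: (58−1)·20.9² = 57·436.81 = 24898.17
2: (7−1)·14.6² = 6·213.16 = 1278.96
3: (82−1)·3.7² = 81·13.69 = 1108.89
Numerator = 27286.02; denominator = Σ(nₕ−1) = 144.
s²ₚ = 27286.02/144 = 189.4863... → 189.49.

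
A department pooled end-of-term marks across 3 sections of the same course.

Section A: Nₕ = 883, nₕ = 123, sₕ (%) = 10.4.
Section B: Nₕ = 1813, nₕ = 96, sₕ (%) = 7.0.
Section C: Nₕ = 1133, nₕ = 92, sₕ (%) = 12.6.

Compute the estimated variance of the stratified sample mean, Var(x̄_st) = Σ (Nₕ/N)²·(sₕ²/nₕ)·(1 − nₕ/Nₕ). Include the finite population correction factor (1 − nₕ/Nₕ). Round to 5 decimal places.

N = 3829; Wₕ = Nₕ/N.
section A: (883/3829)²·10.4²/123·(1 − 123/883) = 0.04024993
section B: (1813/3829)²·7.0²/96·(1 − 96/1813) = 0.10837328
section C: (1133/3829)²·12.6²/92·(1 − 92/1133) = 0.13882356
Sum = 0.28744677 → 0.28745.

0.28745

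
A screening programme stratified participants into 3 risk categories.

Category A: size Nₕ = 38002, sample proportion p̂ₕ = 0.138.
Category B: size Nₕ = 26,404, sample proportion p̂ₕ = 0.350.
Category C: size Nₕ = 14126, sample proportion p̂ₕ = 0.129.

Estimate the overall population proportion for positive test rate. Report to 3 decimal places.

0.208

N = 38002 + 26404 + 14126 = 78532.
Overall proportion = Σ (Nₕ/N)·p̂ₕ.
Σ Nₕp̂ₕ = 5244.276 + 9241.4 + 1822.254 = 16307.93.
16307.93 / 78532 = 0.20766... → 0.208.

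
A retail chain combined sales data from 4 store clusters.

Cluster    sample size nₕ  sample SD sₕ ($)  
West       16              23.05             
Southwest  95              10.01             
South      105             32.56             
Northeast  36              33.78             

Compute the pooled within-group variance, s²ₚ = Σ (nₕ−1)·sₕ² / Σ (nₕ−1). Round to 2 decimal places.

West: (16−1)·23.05² = 15·531.3025 = 7969.5375
Southwest: (95−1)·10.01² = 94·100.2001 = 9418.8094
South: (105−1)·32.56² = 104·1060.1536 = 110255.9744
Northeast: (36−1)·33.78² = 35·1141.0884 = 39938.094
Numerator = 167582.4153; denominator = Σ(nₕ−1) = 248.
s²ₚ = 167582.4153/248 = 675.7355... → 675.74.

675.74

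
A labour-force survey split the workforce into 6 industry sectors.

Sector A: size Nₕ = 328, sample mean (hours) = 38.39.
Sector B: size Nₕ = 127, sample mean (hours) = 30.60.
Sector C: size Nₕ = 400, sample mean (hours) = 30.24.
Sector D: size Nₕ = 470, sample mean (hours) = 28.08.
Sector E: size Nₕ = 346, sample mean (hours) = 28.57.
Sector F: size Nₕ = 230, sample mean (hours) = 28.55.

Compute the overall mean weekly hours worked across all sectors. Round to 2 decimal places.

30.63

N = 328 + 127 + 400 + 470 + 346 + 230 = 1901.
Weight each subgroup mean by Nₕ/N and sum.
Σ Nₕx̄ₕ = 328·38.39 + 127·30.60 + 400·30.24 + 470·28.08 + 346·28.57 + 230·28.55 = 12591.92 + 3886.2 + 12096 + 13197.6 + 9885.22 + 6566.5 = 58223.44.
Divide by N: 58223.44 / 1901 = 30.6278... → 30.63.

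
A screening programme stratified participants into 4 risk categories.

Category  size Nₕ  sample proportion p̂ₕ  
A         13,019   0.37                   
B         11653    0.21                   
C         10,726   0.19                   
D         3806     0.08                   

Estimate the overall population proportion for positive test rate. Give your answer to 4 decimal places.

0.2450

Wₕ = Nₕ/N with N = 39204: 0.3321, 0.2972, 0.2736, 0.0971.
p̂_st = 0.3321·0.37 + 0.2972·0.21 + 0.2736·0.19 + 0.0971·0.08 ≈ 0.245041... → 0.2450.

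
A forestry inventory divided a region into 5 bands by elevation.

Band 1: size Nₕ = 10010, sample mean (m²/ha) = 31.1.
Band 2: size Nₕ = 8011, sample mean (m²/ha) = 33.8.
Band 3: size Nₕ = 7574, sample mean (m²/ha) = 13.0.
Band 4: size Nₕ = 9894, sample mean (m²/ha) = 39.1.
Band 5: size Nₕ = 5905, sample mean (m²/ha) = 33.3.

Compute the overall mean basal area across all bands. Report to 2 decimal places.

x̄_st = (Σ Nₕx̄ₕ) / (Σ Nₕ) = (10010·31.1 + 8011·33.8 + 7574·13.0 + 9894·39.1 + 5905·33.3) / 41394
= 1264036.7 / 41394 = 30.5367... → 30.54.

30.54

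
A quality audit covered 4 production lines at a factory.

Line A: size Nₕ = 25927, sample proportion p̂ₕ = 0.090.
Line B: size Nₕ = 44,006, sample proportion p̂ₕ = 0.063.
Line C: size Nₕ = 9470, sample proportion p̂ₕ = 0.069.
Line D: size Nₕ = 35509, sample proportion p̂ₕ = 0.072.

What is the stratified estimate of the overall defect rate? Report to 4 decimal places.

0.0724

N = 25927 + 44006 + 9470 + 35509 = 114912.
Overall proportion = Σ (Nₕ/N)·p̂ₕ.
Σ Nₕp̂ₕ = 2333.43 + 2772.378 + 653.43 + 2556.648 = 8315.886.
8315.886 / 114912 = 0.072367... → 0.0724.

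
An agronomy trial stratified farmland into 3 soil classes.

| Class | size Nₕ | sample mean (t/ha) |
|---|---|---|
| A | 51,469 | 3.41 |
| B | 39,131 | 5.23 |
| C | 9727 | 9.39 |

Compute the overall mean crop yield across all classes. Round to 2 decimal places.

4.70

x̄_st = (Σ Nₕx̄ₕ) / (Σ Nₕ) = (51469·3.41 + 39131·5.23 + 9727·9.39) / 100327
= 471500.95 / 100327 = 4.6996... → 4.70.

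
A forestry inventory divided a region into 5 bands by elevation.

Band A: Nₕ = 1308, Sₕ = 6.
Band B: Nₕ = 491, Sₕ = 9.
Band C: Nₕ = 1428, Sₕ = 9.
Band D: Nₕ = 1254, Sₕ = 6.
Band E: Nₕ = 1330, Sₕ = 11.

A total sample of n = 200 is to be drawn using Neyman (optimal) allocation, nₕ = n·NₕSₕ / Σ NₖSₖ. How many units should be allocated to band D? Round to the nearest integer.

A: NₕSₕ = 1308·6 = 7848
B: NₕSₕ = 491·9 = 4419
C: NₕSₕ = 1428·9 = 12852
D: NₕSₕ = 1254·6 = 7524
E: NₕSₕ = 1330·11 = 14630
Σ NₕSₕ = 47273.
n_D = 200·7524/47273 = 31.832... → 32.

32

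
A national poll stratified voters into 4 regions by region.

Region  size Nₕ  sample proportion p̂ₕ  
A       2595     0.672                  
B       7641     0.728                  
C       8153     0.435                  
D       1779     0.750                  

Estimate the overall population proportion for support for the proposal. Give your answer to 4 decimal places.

N = 2595 + 7641 + 8153 + 1779 = 20168.
Overall proportion = Σ (Nₕ/N)·p̂ₕ.
Σ Nₕp̂ₕ = 1743.84 + 5562.648 + 3546.555 + 1334.25 = 12187.293.
12187.293 / 20168 = 0.604289... → 0.6043.

0.6043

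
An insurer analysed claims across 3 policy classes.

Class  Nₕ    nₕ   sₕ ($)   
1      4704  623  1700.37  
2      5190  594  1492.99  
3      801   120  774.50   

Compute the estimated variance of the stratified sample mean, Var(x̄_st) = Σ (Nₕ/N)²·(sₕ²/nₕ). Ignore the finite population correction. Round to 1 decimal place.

N = 10695. Term for each stratum: Wₕ²sₕ²/nₕ.
Var(x̄_st) = 897.7840 + 883.6911 + 28.0392 = 1809.5143 → 1809.5.

1809.5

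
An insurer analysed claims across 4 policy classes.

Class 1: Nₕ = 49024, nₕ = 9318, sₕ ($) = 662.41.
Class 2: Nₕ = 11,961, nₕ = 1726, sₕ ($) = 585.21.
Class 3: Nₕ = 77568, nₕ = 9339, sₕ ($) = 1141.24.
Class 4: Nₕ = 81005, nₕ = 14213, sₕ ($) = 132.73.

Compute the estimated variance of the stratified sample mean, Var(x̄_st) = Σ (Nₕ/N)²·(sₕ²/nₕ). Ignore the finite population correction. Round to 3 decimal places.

20.512

N = 219558. Term for each stratum: Wₕ²sₕ²/nₕ.
Var(x̄_st) = 2.347740 + 0.588870 + 17.406853 + 0.168724 = 20.512186 → 20.512.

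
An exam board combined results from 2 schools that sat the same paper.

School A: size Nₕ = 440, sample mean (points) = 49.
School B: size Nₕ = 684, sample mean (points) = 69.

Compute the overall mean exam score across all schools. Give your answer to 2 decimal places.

61.17

N = 440 + 684 = 1124.
Weight each subgroup mean by Nₕ/N and sum.
Σ Nₕx̄ₕ = 440·49 + 684·69 = 21560 + 47196 = 68756.
Divide by N: 68756 / 1124 = 61.1708... → 61.17.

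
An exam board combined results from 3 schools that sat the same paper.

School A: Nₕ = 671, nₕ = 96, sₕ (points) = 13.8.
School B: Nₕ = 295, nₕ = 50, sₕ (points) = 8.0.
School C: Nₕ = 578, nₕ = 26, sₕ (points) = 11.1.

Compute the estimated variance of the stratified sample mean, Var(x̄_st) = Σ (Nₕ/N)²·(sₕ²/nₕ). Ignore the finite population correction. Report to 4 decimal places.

N = 1544; Wₕ = Nₕ/N.
school A: (671/1544)²·13.8²/96 = 0.3746601
school B: (295/1544)²·8.0²/50 = 0.0467261
school C: (578/1544)²·11.1²/26 = 0.6641003
Sum = 1.0854865 → 1.0855.

1.0855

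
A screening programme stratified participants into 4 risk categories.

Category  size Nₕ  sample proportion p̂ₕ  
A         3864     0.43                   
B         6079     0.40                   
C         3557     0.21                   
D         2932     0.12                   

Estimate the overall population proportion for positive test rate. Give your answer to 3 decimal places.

0.316

N = 3864 + 6079 + 3557 + 2932 = 16432.
Overall proportion = Σ (Nₕ/N)·p̂ₕ.
Σ Nₕp̂ₕ = 1661.52 + 2431.6 + 746.97 + 351.84 = 5191.93.
5191.93 / 16432 = 0.31596... → 0.316.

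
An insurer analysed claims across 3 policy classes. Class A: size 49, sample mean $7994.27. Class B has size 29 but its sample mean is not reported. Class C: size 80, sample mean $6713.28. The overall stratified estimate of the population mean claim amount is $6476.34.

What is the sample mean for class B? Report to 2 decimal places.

N = 49 + 29 + 80 = 158.
Overall total = μ·N = 6476.34·158 = 1023261.72.
Subtract the known strata: 49·7994.27 + 80·6713.28 = 928781.63.
Remaining total for class B: 1023261.72 − 928781.63 = 94480.09.
Divide by its size: 94480.09 / 29 = 3257.9341... → 3257.93.

3257.93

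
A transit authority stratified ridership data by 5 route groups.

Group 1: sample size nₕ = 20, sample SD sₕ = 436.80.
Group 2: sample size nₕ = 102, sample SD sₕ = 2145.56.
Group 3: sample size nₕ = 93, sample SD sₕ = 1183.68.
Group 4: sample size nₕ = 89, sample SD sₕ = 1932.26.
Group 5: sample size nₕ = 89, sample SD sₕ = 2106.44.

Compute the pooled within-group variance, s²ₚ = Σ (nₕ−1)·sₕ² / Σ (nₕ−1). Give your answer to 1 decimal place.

Degrees of freedom: 19 + 101 + 92 + 88 + 88 = 388.
Σ(nₕ−1)sₕ² = 19·190794.24 + 101·4603427.7136 + 92·1401098.3424 + 88·3733628.7076 + 88·4437089.4736 = 1316495537.08.
s²ₚ = 1316495537.08 / 388 = 3393029.735... → 3393029.7.

3393029.7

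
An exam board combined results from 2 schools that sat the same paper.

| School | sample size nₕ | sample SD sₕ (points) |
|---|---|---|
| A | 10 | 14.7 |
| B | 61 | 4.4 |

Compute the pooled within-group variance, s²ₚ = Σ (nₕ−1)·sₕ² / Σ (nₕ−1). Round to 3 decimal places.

45.020

Degrees of freedom: 9 + 60 = 69.
Σ(nₕ−1)sₕ² = 9·216.09 + 60·19.36 = 3106.41.
s²ₚ = 3106.41 / 69 = 45.02043... → 45.020.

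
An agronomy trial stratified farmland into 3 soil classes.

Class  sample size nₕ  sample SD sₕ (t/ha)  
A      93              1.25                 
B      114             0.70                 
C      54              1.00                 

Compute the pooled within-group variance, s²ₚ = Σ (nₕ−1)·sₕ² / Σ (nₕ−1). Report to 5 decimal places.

A: (93−1)·1.25² = 92·1.5625 = 143.75
B: (114−1)·0.70² = 113·0.49 = 55.37
C: (54−1)·1.00² = 53·1 = 53
Numerator = 252.12; denominator = Σ(nₕ−1) = 258.
s²ₚ = 252.12/258 = 0.9772093... → 0.97721.

0.97721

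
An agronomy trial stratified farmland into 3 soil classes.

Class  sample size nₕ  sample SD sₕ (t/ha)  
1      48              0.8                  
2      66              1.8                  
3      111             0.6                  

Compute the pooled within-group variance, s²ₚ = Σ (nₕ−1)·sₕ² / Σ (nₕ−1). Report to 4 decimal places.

1.2625

1: (48−1)·0.8² = 47·0.64 = 30.08
2: (66−1)·1.8² = 65·3.24 = 210.6
3: (111−1)·0.6² = 110·0.36 = 39.6
Numerator = 280.28; denominator = Σ(nₕ−1) = 222.
s²ₚ = 280.28/222 = 1.262523... → 1.2625.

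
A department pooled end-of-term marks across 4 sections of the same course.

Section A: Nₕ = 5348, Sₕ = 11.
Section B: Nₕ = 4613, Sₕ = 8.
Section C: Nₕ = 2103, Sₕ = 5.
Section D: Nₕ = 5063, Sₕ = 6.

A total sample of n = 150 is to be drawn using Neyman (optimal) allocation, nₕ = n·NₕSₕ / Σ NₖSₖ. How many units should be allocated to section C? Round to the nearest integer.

12

A: NₕSₕ = 5348·11 = 58828
B: NₕSₕ = 4613·8 = 36904
C: NₕSₕ = 2103·5 = 10515
D: NₕSₕ = 5063·6 = 30378
Σ NₕSₕ = 136625.
n_C = 150·10515/136625 = 11.544... → 12.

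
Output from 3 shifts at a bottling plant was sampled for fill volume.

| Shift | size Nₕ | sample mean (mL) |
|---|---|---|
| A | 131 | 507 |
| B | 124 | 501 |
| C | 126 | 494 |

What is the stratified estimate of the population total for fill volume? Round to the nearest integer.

190785

Population total = Σ Nₕ·x̄ₕ (each stratum's size times its mean).
131·507 + 124·501 + 126·494 = 66417 + 62124 + 62244 = 190785.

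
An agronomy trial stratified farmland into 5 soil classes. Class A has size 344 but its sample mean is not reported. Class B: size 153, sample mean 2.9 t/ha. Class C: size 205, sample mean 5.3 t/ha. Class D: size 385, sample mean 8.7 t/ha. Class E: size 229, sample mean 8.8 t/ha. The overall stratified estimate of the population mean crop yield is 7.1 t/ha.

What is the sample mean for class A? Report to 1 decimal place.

7.1

N = 344 + 153 + 205 + 385 + 229 = 1316.
Overall total = μ·N = 7.1·1316 = 9343.6.
Subtract the known strata: 153·2.9 + 205·5.3 + 385·8.7 + 229·8.8 = 6894.9.
Remaining total for class A: 9343.6 − 6894.9 = 2448.7.
Divide by its size: 2448.7 / 344 = 7.118... → 7.1.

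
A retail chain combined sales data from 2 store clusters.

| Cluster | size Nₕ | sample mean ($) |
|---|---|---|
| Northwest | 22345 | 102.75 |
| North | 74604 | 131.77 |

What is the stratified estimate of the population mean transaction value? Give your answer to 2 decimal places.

N = 22345 + 74604 = 96949.
Overall mean = Σ (Nₕ/N)·x̄ₕ — weight by population share, not a simple average.
Σ Nₕx̄ₕ = 22345·102.75 + 74604·131.77 = 2295948.75 + 9830569.08 = 12126517.83.
Divide by N: 12126517.83 / 96949 = 125.0814... → 125.08.

125.08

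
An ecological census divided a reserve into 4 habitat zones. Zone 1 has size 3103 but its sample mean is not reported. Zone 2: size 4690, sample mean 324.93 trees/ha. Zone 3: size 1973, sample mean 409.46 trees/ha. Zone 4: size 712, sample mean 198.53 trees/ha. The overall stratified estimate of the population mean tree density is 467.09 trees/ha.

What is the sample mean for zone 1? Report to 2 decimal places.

780.22

Σ Nₕx̄ₕ = N·μ, so 3103·x̄_1 = 10478·467.09 − (4690·324.93 + 1973·409.46 + 712·198.53).
= 4894169.02 − 2473139.64 = 2421029.38.
x̄_1 = 2421029.38 / 3103 = 780.2222... → 780.22.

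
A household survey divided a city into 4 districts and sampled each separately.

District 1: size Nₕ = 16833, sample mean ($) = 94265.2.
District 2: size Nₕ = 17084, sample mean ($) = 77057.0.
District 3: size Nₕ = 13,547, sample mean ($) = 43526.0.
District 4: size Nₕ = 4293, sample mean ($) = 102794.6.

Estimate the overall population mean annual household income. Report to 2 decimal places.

x̄_st = (Σ Nₕx̄ₕ) / (Σ Nₕ) = (16833·94265.2 + 17084·77057.0 + 13547·43526.0 + 4293·102794.6) / 51757
= 3934151839.4 / 51757 = 76011.9760... → 76011.98.

76011.98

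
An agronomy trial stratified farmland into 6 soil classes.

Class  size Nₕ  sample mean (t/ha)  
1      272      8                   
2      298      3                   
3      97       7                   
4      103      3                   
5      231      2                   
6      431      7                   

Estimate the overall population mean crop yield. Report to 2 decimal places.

x̄_st = (Σ Nₕx̄ₕ) / (Σ Nₕ) = (272·8 + 298·3 + 97·7 + 103·3 + 231·2 + 431·7) / 1432
= 7537 / 1432 = 5.2633... → 5.26.

5.26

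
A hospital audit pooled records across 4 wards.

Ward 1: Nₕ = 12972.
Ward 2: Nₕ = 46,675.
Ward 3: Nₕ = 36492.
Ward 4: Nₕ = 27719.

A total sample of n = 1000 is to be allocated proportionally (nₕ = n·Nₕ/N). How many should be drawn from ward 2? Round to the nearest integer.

Share of ward 2 = 46675/123858 = 0.37684.
Allocate 1000 × 0.37684 = 376.843... → 377.

377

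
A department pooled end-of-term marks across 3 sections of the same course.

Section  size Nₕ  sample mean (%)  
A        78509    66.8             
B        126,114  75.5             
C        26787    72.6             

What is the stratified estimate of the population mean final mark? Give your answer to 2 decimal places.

N = 78509 + 126114 + 26787 = 231410.
Weight each subgroup mean by Nₕ/N and sum.
Σ Nₕx̄ₕ = 78509·66.8 + 126114·75.5 + 26787·72.6 = 5244401.2 + 9521607 + 1944736.2 = 16710744.4.
Divide by N: 16710744.4 / 231410 = 72.2127... → 72.21.

72.21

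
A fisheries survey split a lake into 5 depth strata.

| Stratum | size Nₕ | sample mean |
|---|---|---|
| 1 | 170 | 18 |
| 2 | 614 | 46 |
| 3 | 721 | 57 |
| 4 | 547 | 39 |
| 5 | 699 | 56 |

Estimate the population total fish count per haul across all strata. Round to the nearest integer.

132878

Population total = Σ Nₕ·x̄ₕ (each stratum's size times its mean).
170·18 + 614·46 + 721·57 + 547·39 + 699·56 = 3060 + 28244 + 41097 + 21333 + 39144 = 132878.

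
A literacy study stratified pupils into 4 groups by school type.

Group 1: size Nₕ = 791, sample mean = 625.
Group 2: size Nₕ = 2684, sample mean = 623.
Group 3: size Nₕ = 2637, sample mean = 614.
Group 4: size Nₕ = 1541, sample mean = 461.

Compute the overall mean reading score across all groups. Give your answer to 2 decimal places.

587.49

N = 7653; weights Wₕ = Nₕ/N = (0.1034, 0.3507, 0.3446, 0.2014).
x̄_st = Σ Wₕ·x̄ₕ = 0.1034·625 + 0.3507·623 + 0.3446·614 + 0.2014·461 ≈ 587.4854...
→ 587.49.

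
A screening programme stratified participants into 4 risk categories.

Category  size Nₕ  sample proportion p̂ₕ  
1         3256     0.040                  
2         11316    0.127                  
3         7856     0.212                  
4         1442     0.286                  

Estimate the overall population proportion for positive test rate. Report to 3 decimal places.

Wₕ = Nₕ/N with N = 23870: 0.1364, 0.4741, 0.3291, 0.0604.
p̂_st = 0.1364·0.040 + 0.4741·0.127 + 0.3291·0.212 + 0.0604·0.286 ≈ 0.15271... → 0.153.

0.153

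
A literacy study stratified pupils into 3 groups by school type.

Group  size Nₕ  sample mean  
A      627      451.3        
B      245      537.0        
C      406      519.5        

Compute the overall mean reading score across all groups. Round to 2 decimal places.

x̄_st = (Σ Nₕx̄ₕ) / (Σ Nₕ) = (627·451.3 + 245·537.0 + 406·519.5) / 1278
= 625447.1 / 1278 = 489.3952... → 489.40.

489.40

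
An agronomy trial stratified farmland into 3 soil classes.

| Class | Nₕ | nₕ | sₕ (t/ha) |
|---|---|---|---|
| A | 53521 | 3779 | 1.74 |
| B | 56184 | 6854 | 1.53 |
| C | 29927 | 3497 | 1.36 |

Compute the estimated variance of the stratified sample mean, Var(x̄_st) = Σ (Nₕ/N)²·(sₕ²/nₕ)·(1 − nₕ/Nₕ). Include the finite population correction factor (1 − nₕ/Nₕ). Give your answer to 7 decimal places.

0.0001794

N = 139632; Wₕ = Nₕ/N.
class A: (53521/139632)²·1.74²/3779·(1 − 3779/53521) = 0.0001093954
class B: (56184/139632)²·1.53²/6854·(1 − 6854/56184) = 0.0000485504
class C: (29927/139632)²·1.36²/3497·(1 − 3497/29927) = 0.0000214572
Sum = 0.0001794030 → 0.0001794.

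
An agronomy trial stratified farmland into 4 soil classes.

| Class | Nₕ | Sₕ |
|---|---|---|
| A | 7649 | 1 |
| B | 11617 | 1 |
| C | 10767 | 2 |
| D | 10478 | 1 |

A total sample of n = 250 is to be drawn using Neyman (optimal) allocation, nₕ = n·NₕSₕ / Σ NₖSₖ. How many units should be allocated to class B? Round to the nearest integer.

57

A: NₕSₕ = 7649·1 = 7649
B: NₕSₕ = 11617·1 = 11617
C: NₕSₕ = 10767·2 = 21534
D: NₕSₕ = 10478·1 = 10478
Σ NₕSₕ = 51278.
n_B = 250·11617/51278 = 56.637... → 57.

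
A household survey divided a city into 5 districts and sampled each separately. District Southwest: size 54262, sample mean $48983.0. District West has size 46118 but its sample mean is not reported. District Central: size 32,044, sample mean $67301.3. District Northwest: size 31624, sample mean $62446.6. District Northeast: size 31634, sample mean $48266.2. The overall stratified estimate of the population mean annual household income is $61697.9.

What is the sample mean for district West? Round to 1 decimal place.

81464.6

N = 54262 + 46118 + 32044 + 31624 + 31634 = 195682.
Overall total = μ·N = 61697.9·195682 = 12073168467.8.
Subtract the known strata: 54262·48983.0 + 32044·67301.3 + 31624·62446.6 + 31634·48266.2 = 8316182652.4.
Remaining total for district West: 12073168467.8 − 8316182652.4 = 3756985815.4.
Divide by its size: 3756985815.4 / 46118 = 81464.630... → 81464.6.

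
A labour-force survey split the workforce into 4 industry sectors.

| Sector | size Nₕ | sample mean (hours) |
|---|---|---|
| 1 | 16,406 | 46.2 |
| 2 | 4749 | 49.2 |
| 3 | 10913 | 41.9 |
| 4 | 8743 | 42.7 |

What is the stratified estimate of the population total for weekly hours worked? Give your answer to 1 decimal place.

Estimate total by summing Nₕ·x̄ₕ over strata.
16406·46.2 + 4749·49.2 + 10913·41.9 + 8743·42.7 = 757957.2 + 233650.8 + 457254.7 + 373326.1 = 1822188.8.

1822188.8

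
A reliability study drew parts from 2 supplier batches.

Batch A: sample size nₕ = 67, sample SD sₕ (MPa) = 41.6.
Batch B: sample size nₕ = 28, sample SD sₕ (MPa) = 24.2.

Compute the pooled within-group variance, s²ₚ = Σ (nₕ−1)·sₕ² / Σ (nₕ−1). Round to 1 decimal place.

A: (67−1)·41.6² = 66·1730.56 = 114216.96
B: (28−1)·24.2² = 27·585.64 = 15812.28
Numerator = 130029.24; denominator = Σ(nₕ−1) = 93.
s²ₚ = 130029.24/93 = 1398.164... → 1398.2.

1398.2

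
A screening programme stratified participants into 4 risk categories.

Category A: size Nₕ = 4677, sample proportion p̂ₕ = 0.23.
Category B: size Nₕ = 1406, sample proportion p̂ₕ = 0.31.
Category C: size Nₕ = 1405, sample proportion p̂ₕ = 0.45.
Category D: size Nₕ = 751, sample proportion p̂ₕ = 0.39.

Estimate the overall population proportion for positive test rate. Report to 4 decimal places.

Wₕ = Nₕ/N with N = 8239: 0.5677, 0.1707, 0.1705, 0.0912.
p̂_st = 0.5677·0.23 + 0.1707·0.31 + 0.1705·0.45 + 0.0912·0.39 ≈ 0.295753... → 0.2958.

0.2958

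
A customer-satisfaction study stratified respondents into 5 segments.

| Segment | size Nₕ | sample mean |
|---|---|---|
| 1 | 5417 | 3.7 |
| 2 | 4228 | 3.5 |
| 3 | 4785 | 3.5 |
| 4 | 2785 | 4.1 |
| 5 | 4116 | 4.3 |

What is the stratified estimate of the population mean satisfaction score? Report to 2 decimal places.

x̄_st = (Σ Nₕx̄ₕ) / (Σ Nₕ) = (5417·3.7 + 4228·3.5 + 4785·3.5 + 2785·4.1 + 4116·4.3) / 21331
= 80705.7 / 21331 = 3.7835... → 3.78.

3.78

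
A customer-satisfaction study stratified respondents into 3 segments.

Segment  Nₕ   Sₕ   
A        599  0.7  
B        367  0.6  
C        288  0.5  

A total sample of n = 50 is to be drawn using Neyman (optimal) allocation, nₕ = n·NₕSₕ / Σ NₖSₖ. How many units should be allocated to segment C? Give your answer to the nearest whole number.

Σ NₕSₕ = 599·0.7 + 367·0.6 + 288·0.5 = 783.5.
Share for C: 144/783.5 = 0.18379.
n_C = 50 × 0.18379 = 9.190... → 9.

9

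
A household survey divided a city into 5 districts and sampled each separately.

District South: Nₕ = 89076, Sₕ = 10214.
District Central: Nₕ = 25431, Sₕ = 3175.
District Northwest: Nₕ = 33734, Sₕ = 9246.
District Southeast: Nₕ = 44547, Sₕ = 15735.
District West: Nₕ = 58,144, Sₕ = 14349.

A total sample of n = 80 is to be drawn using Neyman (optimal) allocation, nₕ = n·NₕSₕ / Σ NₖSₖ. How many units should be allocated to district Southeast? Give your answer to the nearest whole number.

South: NₕSₕ = 89076·10214 = 909822264
Central: NₕSₕ = 25431·3175 = 80743425
Northwest: NₕSₕ = 33734·9246 = 311904564
Southeast: NₕSₕ = 44547·15735 = 700947045
West: NₕSₕ = 58144·14349 = 834308256
Σ NₕSₕ = 2837725554.
n_Southeast = 80·700947045/2837725554 = 19.761... → 20.

20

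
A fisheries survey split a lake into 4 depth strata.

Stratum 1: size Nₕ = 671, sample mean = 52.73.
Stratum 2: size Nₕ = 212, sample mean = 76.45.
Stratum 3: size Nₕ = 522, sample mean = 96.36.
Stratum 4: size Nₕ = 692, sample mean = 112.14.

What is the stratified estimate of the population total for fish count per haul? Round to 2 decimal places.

Estimate total by summing Nₕ·x̄ₕ over strata.
671·52.73 + 212·76.45 + 522·96.36 + 692·112.14 = 35381.83 + 16207.4 + 50299.92 + 77600.88 = 179490.03.

179490.03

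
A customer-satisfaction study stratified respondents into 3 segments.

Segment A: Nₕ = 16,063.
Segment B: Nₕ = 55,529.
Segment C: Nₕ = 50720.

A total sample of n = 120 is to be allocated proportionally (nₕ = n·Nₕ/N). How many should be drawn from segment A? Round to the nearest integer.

16

Share of segment A = 16063/122312 = 0.13133.
Allocate 120 × 0.13133 = 15.759... → 16.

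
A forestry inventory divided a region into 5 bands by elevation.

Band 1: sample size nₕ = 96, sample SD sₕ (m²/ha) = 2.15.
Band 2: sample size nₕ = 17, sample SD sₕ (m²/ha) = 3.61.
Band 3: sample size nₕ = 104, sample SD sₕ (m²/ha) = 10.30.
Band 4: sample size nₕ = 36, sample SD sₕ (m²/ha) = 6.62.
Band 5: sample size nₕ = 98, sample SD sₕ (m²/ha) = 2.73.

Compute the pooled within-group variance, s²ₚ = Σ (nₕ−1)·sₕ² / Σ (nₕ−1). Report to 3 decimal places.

1: (96−1)·2.15² = 95·4.6225 = 439.1375
2: (17−1)·3.61² = 16·13.0321 = 208.5136
3: (104−1)·10.30² = 103·106.09 = 10927.27
4: (36−1)·6.62² = 35·43.8244 = 1533.854
5: (98−1)·2.73² = 97·7.4529 = 722.9313
Numerator = 13831.7064; denominator = Σ(nₕ−1) = 346.
s²ₚ = 13831.7064/346 = 39.97603... → 39.976.

39.976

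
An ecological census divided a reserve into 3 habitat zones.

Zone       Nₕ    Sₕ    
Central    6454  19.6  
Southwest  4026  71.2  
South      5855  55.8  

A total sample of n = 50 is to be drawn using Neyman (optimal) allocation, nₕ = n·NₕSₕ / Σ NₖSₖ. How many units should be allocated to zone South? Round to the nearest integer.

22

Central: NₕSₕ = 6454·19.6 = 126498.4
Southwest: NₕSₕ = 4026·71.2 = 286651.2
South: NₕSₕ = 5855·55.8 = 326709
Σ NₕSₕ = 739858.6.
n_South = 50·326709/739858.6 = 22.079... → 22.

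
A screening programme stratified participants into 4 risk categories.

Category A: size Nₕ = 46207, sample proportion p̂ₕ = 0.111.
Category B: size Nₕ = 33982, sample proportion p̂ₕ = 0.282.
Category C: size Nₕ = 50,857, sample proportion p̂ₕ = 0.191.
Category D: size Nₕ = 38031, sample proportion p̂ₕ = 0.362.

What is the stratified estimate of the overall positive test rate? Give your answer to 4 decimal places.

0.2259

N = 46207 + 33982 + 50857 + 38031 = 169077.
Overall proportion = Σ (Nₕ/N)·p̂ₕ.
Σ Nₕp̂ₕ = 5128.977 + 9582.924 + 9713.687 + 13767.222 = 38192.81.
38192.81 / 169077 = 0.225890... → 0.2259.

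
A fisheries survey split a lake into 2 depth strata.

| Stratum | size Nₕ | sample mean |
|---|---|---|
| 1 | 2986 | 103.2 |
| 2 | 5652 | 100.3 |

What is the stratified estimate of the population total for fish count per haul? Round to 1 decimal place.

Population total = Σ Nₕ·x̄ₕ (each stratum's size times its mean).
2986·103.2 + 5652·100.3 = 308155.2 + 566895.6 = 875050.8.

875050.8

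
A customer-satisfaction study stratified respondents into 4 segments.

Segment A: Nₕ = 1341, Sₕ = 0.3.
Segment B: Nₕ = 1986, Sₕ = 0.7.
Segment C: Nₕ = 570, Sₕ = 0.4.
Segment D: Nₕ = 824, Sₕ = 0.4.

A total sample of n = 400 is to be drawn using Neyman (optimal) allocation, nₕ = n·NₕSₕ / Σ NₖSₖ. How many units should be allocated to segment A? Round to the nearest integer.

Σ NₕSₕ = 1341·0.3 + 1986·0.7 + 570·0.4 + 824·0.4 = 2350.1.
Share for A: 402.3/2350.1 = 0.17118.
n_A = 400 × 0.17118 = 68.474... → 68.

68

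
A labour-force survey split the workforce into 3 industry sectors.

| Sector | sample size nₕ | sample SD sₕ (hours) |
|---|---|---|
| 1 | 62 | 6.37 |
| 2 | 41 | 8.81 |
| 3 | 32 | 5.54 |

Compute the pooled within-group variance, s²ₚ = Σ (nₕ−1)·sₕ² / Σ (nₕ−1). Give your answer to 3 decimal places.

1: (62−1)·6.37² = 61·40.5769 = 2475.1909
2: (41−1)·8.81² = 40·77.6161 = 3104.644
3: (32−1)·5.54² = 31·30.6916 = 951.4396
Numerator = 6531.2745; denominator = Σ(nₕ−1) = 132.
s²ₚ = 6531.2745/132 = 49.47935... → 49.479.

49.479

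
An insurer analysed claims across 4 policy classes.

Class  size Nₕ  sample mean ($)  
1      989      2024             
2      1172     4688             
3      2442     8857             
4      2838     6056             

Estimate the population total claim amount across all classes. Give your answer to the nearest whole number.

Estimate total by summing Nₕ·x̄ₕ over strata.
989·2024 + 1172·4688 + 2442·8857 + 2838·6056 = 2001736 + 5494336 + 21628794 + 17186928 = 46311794.

46311794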